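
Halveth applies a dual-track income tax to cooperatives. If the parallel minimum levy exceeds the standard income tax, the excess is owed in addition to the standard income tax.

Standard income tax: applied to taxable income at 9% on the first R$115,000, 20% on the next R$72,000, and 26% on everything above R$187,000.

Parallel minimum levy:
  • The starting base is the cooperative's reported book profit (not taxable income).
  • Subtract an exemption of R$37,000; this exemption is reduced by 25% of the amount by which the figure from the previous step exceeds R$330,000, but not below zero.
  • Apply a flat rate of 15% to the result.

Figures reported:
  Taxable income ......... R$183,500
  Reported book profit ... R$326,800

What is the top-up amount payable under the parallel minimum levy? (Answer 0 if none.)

Parallel minimum levy:
  Base (reported book profit): R$326,800
  Exemption: R$326,800 ≤ R$330,000, so full R$37,000 applies
  Base: R$326,800 − R$37,000 = R$289,800
  R$289,800 × 15% = R$43,470

Standard income tax:
  R$115,000 × 9% = R$10,350
  R$68,500 × 20% = R$13,700
  → R$24,050

Excess of parallel minimum levy over standard income tax: R$43,470 − R$24,050 = R$19,420.

R$19,420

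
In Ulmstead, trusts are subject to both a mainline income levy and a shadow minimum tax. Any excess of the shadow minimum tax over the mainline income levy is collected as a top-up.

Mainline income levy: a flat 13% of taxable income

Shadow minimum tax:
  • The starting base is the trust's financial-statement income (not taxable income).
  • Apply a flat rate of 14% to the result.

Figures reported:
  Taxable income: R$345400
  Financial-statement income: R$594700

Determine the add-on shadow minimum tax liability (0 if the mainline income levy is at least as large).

R$38356

Mainline income levy:
  R$345400 × 13% = R$44902

Shadow minimum tax:
  Base (financial-statement income): R$594700
  R$594700 × 14% = R$83258

Excess of shadow minimum tax over mainline income levy: R$83258 − R$44902 = R$38356.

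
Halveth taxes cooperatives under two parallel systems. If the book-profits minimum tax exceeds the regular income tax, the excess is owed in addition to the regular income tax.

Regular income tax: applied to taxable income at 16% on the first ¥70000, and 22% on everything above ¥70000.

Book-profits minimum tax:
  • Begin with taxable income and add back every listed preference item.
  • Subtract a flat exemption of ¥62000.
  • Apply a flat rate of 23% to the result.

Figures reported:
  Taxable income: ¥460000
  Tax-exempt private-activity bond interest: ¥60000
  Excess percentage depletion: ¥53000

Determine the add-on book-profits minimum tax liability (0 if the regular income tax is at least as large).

¥20530

Book-profits minimum tax:
  Adjusted income: ¥460000 + ¥60000 + ¥53000 = ¥573000
  Less exemption ¥62000 → base ¥511000
  ¥511000 × 23% = ¥117530

Regular income tax:
  ¥70000 × 16% = ¥11200
  ¥390000 × 22% = ¥85800
  → ¥97000

Excess of book-profits minimum tax over regular income tax: ¥117530 − ¥97000 = ¥20530.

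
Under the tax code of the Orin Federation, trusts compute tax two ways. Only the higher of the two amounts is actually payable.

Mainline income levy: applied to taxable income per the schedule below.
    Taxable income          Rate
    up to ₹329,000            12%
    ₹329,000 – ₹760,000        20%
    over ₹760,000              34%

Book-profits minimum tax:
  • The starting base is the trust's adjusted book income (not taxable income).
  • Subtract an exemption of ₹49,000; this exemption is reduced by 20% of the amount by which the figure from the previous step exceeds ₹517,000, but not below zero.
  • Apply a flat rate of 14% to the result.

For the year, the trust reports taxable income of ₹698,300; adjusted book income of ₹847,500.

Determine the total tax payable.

Mainline income levy:
  ₹329,000 × 12% = ₹39,480
  ₹369,300 × 20% = ₹73,860
  → ₹113,340

Book-profits minimum tax:
  Base (adjusted book income): ₹847,500
  Exemption: 20% × (₹847,500 − ₹517,000) = ₹66,100 ≥ ₹49,000, so the exemption is fully phased out
  Base: ₹847,500 − ₹0 = ₹847,500
  ₹847,500 × 14% = ₹118,650

₹118,650 > ₹113,340, so the book-profits minimum tax is the binding amount.

₹118,650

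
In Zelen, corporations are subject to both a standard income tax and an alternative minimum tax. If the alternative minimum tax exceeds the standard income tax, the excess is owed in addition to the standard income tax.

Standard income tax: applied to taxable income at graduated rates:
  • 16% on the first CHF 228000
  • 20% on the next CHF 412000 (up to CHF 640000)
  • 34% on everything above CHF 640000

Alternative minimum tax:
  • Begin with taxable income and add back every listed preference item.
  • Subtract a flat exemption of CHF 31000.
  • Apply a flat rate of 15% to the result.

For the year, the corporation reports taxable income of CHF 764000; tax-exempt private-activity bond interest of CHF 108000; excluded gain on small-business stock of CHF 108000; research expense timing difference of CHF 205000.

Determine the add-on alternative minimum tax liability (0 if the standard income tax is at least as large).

CHF 12060

Standard income tax:
  CHF 228000 × 16% = CHF 36480
  CHF 412000 × 20% = CHF 82400
  CHF 124000 × 34% = CHF 42160
  → CHF 161040

Alternative minimum tax:
  Adjusted income: CHF 764000 + CHF 108000 + CHF 108000 + CHF 205000 = CHF 1185000
  Less exemption CHF 31000 → base CHF 1154000
  CHF 1154000 × 15% = CHF 173100

Excess of alternative minimum tax over standard income tax: CHF 173100 − CHF 161040 = CHF 12060.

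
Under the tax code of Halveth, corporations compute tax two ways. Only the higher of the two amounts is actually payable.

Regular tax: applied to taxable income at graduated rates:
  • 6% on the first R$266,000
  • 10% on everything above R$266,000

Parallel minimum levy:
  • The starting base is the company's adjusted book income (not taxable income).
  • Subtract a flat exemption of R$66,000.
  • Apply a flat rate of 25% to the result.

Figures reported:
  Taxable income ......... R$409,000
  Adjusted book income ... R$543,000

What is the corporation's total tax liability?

Parallel minimum levy:
  Base (adjusted book income): R$543,000
  Less exemption R$66,000 → base R$477,000
  R$477,000 × 25% = R$119,250

Regular tax:
  R$266,000 × 6% = R$15,960
  R$143,000 × 10% = R$14,300
  → R$30,260

R$119,250 > R$30,260, so the parallel minimum levy is the binding amount.

R$119,250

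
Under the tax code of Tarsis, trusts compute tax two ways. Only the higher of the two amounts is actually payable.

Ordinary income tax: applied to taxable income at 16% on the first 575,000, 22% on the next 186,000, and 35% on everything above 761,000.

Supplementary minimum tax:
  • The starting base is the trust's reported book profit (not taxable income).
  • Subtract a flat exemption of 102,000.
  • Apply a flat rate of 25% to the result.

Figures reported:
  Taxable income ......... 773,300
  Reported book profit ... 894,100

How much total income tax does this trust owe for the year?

198,025

Ordinary income tax:
  575,000 × 16% = 92,000
  186,000 × 22% = 40,920
  12,300 × 35% = 4,305
  → 137,225

Supplementary minimum tax:
  Base (reported book profit): 894,100
  Less exemption 102,000 → base 792,100
  792,100 × 25% = 198,025

198,025 > 137,225, so the supplementary minimum tax is the binding amount.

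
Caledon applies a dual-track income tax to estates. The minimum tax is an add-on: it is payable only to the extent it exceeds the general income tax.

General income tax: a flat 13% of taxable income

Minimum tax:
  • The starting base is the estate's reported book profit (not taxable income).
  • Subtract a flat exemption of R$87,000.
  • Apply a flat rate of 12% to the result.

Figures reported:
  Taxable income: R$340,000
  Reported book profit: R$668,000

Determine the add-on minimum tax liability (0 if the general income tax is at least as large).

General income tax:
  R$340,000 × 13% = R$44,200

Minimum tax:
  Base (reported book profit): R$668,000
  Less exemption R$87,000 → base R$581,000
  R$581,000 × 12% = R$69,720

Excess of minimum tax over general income tax: R$69,720 − R$44,200 = R$25,520.

R$25,520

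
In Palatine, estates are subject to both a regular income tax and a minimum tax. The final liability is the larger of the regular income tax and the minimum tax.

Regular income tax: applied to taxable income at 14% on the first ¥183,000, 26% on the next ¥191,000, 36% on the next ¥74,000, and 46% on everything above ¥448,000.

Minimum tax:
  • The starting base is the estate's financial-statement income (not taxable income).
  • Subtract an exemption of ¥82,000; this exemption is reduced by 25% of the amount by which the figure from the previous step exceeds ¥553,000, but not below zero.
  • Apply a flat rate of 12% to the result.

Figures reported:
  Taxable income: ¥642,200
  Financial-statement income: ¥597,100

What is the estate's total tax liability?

Minimum tax:
  Base (financial-statement income): ¥597,100
  Exemption: ¥82,000 − 25% × (¥597,100 − ¥553,000) = ¥82,000 − ¥11,025 = ¥70,975
  Base: ¥597,100 − ¥70,975 = ¥526,125
  ¥526,125 × 12% = ¥63,135

Regular income tax:
  ¥183,000 × 14% = ¥25,620
  ¥191,000 × 26% = ¥49,660
  ¥74,000 × 36% = ¥26,640
  ¥194,200 × 46% = ¥89,332
  → ¥191,252

¥191,252 > ¥63,135, so the regular income tax governs.

¥191,252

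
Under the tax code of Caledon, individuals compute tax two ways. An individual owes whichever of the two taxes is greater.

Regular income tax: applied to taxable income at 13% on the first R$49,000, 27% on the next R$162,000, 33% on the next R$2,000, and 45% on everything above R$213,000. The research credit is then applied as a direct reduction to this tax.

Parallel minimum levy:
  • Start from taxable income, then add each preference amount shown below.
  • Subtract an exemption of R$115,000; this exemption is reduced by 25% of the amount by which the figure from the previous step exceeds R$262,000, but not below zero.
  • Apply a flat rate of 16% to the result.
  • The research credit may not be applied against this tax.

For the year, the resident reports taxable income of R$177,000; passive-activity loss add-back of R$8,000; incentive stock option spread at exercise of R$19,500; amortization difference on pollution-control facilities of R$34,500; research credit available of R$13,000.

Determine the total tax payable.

Regular income tax:
  R$49,000 × 13% = R$6,370
  R$128,000 × 27% = R$34,560
  → R$40,930
  Less research credit R$13,000 → R$27,930

Parallel minimum levy:
  Adjusted income: R$177,000 + R$8,000 + R$19,500 + R$34,500 = R$239,000
  Exemption: R$239,000 ≤ R$262,000, so full R$115,000 applies
  Base: R$239,000 − R$115,000 = R$124,000
  R$124,000 × 16% = R$19,840

R$27,930 > R$19,840, so the regular income tax governs.

R$27,930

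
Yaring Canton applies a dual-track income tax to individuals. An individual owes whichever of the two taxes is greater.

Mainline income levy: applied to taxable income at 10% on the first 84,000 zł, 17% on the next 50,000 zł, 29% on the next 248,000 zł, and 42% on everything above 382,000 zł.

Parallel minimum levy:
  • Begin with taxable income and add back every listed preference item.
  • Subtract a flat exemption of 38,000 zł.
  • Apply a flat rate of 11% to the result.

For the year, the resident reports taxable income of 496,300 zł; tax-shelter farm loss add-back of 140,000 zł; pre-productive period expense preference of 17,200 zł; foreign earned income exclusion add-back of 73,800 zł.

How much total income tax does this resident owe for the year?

136,826 zł

Parallel minimum levy:
  Adjusted income: 496,300 zł + 140,000 zł + 17,200 zł + 73,800 zł = 727,300 zł
  Less exemption 38,000 zł → base 689,300 zł
  689,300 zł × 11% = 75,823 zł

Mainline income levy:
  84,000 zł × 10% = 8,400 zł
  50,000 zł × 17% = 8,500 zł
  248,000 zł × 29% = 71,920 zł
  114,300 zł × 42% = 48,006 zł
  → 136,826 zł

136,826 zł > 75,823 zł, so the mainline income levy governs.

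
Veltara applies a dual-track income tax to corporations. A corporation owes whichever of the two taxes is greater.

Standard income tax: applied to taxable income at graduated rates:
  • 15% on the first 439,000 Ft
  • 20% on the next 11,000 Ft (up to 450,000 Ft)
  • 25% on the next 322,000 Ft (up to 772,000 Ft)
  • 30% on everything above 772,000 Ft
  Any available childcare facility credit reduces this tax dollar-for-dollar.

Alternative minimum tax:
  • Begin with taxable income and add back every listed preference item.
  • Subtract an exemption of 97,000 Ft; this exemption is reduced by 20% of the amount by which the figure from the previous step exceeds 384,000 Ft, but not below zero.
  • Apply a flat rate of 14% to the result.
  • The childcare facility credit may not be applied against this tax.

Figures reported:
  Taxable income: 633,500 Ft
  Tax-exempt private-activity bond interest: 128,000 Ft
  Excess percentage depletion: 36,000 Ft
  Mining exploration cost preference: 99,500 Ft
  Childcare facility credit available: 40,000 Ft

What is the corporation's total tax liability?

Standard income tax:
  439,000 Ft × 15% = 65,850 Ft
  11,000 Ft × 20% = 2,200 Ft
  183,500 Ft × 25% = 45,875 Ft
  → 113,925 Ft
  Less childcare facility credit 40,000 Ft → 73,925 Ft

Alternative minimum tax:
  Adjusted income: 633,500 Ft + 128,000 Ft + 36,000 Ft + 99,500 Ft = 897,000 Ft
  Exemption: 20% × (897,000 Ft − 384,000 Ft) = 102,600 Ft ≥ 97,000 Ft, so the exemption is fully phased out
  Base: 897,000 Ft − 0 Ft = 897,000 Ft
  897,000 Ft × 14% = 125,580 Ft

125,580 Ft > 73,925 Ft, so the alternative minimum tax is the binding amount.

125,580 Ft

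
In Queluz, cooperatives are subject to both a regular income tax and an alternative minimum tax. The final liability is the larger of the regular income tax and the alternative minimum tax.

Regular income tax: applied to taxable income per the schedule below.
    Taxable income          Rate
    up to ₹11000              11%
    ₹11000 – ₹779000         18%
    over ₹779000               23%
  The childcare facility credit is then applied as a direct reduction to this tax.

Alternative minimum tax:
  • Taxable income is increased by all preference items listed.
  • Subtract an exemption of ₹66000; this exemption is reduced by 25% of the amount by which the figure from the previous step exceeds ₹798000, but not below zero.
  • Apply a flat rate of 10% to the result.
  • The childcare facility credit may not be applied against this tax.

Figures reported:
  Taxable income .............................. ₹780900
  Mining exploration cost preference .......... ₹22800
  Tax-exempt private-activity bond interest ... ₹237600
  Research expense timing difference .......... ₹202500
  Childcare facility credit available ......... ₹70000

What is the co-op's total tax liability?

Regular income tax:
  ₹11000 × 11% = ₹1210
  ₹768000 × 18% = ₹138240
  ₹1900 × 23% = ₹437
  → ₹139887
  Less childcare facility credit ₹70000 → ₹69887

Alternative minimum tax:
  Adjusted income: ₹780900 + ₹22800 + ₹237600 + ₹202500 = ₹1243800
  Exemption: 25% × (₹1243800 − ₹798000) = ₹111450 ≥ ₹66000, so the exemption is fully phased out
  Base: ₹1243800 − ₹0 = ₹1243800
  ₹1243800 × 10% = ₹124380

₹124380 > ₹69887, so the alternative minimum tax is the binding amount.

₹124380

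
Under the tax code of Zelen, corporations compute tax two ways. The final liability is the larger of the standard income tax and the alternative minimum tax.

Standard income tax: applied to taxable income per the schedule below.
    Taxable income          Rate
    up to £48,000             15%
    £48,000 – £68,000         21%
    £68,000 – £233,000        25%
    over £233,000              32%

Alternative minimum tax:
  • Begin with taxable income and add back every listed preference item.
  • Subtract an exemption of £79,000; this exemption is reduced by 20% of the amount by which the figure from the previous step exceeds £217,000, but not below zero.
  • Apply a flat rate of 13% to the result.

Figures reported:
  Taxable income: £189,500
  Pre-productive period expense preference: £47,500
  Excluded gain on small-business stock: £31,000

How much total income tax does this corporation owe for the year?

Alternative minimum tax:
  Adjusted income: £189,500 + £47,500 + £31,000 = £268,000
  Exemption: £79,000 − 20% × (£268,000 − £217,000) = £79,000 − £10,200 = £68,800
  Base: £268,000 − £68,800 = £199,200
  £199,200 × 13% = £25,896

Standard income tax:
  £48,000 × 15% = £7,200
  £20,000 × 21% = £4,200
  £121,500 × 25% = £30,375
  → £41,775

£41,775 > £25,896, so the standard income tax governs.

£41,775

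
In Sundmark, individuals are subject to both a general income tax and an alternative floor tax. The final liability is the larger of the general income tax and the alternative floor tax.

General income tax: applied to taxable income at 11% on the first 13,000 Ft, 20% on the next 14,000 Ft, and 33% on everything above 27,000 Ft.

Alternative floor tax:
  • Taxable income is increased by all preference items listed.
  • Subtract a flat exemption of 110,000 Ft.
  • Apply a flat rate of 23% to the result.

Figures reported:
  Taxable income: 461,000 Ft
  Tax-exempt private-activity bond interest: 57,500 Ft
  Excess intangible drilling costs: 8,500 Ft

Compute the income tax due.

General income tax:
  13,000 Ft × 11% = 1,430 Ft
  14,000 Ft × 20% = 2,800 Ft
  434,000 Ft × 33% = 143,220 Ft
  → 147,450 Ft

Alternative floor tax:
  Adjusted income: 461,000 Ft + 57,500 Ft + 8,500 Ft = 527,000 Ft
  Less exemption 110,000 Ft → base 417,000 Ft
  417,000 Ft × 23% = 95,910 Ft

147,450 Ft > 95,910 Ft, so the general income tax governs.

147,450 Ft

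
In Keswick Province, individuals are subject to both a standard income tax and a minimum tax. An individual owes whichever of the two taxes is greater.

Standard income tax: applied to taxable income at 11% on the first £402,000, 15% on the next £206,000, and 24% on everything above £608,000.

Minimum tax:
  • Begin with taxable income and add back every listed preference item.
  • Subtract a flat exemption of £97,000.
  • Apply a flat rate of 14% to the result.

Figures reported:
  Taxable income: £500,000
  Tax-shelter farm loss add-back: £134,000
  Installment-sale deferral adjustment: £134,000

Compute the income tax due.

£93,940

Standard income tax:
  £402,000 × 11% = £44,220
  £98,000 × 15% = £14,700
  → £58,920

Minimum tax:
  Adjusted income: £500,000 + £134,000 + £134,000 = £768,000
  Less exemption £97,000 → base £671,000
  £671,000 × 14% = £93,940

£93,940 > £58,920, so the minimum tax is the binding amount.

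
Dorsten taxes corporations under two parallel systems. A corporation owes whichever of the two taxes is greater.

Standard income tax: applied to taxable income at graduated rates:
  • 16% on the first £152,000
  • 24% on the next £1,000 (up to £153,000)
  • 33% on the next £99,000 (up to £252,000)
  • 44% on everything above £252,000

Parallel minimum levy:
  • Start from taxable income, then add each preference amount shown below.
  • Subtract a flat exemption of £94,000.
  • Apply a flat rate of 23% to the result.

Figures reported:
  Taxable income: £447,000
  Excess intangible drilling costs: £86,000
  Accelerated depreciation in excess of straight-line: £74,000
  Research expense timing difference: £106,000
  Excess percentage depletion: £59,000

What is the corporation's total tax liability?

£155,940

Standard income tax:
  £152,000 × 16% = £24,320
  £1,000 × 24% = £240
  £99,000 × 33% = £32,670
  £195,000 × 44% = £85,800
  → £143,030

Parallel minimum levy:
  Adjusted income: £447,000 + £86,000 + £74,000 + £106,000 + £59,000 = £772,000
  Less exemption £94,000 → base £678,000
  £678,000 × 23% = £155,940

£155,940 > £143,030, so the parallel minimum levy is the binding amount.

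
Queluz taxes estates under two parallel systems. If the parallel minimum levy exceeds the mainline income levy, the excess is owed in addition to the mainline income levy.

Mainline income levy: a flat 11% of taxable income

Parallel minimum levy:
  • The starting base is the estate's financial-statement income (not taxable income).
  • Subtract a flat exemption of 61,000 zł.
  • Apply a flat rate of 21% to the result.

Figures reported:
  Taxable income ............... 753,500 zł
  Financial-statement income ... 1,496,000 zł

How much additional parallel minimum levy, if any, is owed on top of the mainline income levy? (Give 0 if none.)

Mainline income levy:
  753,500 zł × 11% = 82,885 zł

Parallel minimum levy:
  Base (financial-statement income): 1,496,000 zł
  Less exemption 61,000 zł → base 1,435,000 zł
  1,435,000 zł × 21% = 301,350 zł

Excess of parallel minimum levy over mainline income levy: 301,350 zł − 82,885 zł = 218,465 zł.

218,465 zł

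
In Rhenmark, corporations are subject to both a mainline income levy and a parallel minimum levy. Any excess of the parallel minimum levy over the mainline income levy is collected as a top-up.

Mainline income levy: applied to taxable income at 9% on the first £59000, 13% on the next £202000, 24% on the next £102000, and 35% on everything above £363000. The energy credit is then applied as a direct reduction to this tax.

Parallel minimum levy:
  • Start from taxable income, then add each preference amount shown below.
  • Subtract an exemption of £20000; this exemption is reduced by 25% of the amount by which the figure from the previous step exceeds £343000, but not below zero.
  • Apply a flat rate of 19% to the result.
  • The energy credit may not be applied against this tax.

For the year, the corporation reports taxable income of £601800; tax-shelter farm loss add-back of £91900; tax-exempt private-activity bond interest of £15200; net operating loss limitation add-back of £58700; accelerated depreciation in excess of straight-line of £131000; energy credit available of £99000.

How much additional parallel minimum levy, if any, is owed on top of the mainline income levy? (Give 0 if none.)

£130104

Mainline income levy:
  £59000 × 9% = £5310
  £202000 × 13% = £26260
  £102000 × 24% = £24480
  £238800 × 35% = £83580
  → £139630
  Less energy credit £99000 → £40630

Parallel minimum levy:
  Adjusted income: £601800 + £91900 + £15200 + £58700 + £131000 = £898600
  Exemption: 25% × (£898600 − £343000) = £138900 ≥ £20000, so the exemption is fully phased out
  Base: £898600 − £0 = £898600
  £898600 × 19% = £170734

Excess of parallel minimum levy over mainline income levy: £170734 − £40630 = £130104.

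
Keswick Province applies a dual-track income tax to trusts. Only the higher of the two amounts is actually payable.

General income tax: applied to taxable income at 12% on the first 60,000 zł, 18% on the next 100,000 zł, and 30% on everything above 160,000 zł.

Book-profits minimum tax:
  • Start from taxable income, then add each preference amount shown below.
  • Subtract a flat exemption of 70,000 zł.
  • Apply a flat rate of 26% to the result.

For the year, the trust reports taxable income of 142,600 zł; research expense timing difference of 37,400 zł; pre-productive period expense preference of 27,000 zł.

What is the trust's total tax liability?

Book-profits minimum tax:
  Adjusted income: 142,600 zł + 37,400 zł + 27,000 zł = 207,000 zł
  Less exemption 70,000 zł → base 137,000 zł
  137,000 zł × 26% = 35,620 zł

General income tax:
  60,000 zł × 12% = 7,200 zł
  82,600 zł × 18% = 14,868 zł
  → 22,068 zł

35,620 zł > 22,068 zł, so the book-profits minimum tax is the binding amount.

35,620 zł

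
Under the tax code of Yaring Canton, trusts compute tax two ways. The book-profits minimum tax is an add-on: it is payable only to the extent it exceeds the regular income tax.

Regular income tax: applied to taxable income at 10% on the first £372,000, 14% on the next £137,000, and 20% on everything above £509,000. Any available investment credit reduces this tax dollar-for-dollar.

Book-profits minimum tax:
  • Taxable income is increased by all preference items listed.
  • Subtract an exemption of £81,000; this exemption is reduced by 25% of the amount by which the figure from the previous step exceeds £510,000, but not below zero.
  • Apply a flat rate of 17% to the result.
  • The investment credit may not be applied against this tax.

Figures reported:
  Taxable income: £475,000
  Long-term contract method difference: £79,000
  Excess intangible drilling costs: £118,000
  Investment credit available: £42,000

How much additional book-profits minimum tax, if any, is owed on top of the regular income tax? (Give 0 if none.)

Book-profits minimum tax:
  Adjusted income: £475,000 + £79,000 + £118,000 = £672,000
  Exemption: £81,000 − 25% × (£672,000 − £510,000) = £81,000 − £40,500 = £40,500
  Base: £672,000 − £40,500 = £631,500
  £631,500 × 17% = £107,355

Regular income tax:
  £372,000 × 10% = £37,200
  £103,000 × 14% = £14,420
  → £51,620
  Less investment credit £42,000 → £9,620

Excess of book-profits minimum tax over regular income tax: £107,355 − £9,620 = £97,735.

£97,735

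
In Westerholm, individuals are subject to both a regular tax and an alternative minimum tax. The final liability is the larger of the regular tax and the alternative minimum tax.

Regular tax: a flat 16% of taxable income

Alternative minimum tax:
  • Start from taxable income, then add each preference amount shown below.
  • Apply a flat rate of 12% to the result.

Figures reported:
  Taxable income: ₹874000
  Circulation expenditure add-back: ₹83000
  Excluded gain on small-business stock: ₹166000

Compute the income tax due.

₹139840

Regular tax:
  ₹874000 × 16% = ₹139840

Alternative minimum tax:
  Adjusted income: ₹874000 + ₹83000 + ₹166000 = ₹1123000
  ₹1123000 × 12% = ₹134760

₹139840 > ₹134760, so the regular tax governs.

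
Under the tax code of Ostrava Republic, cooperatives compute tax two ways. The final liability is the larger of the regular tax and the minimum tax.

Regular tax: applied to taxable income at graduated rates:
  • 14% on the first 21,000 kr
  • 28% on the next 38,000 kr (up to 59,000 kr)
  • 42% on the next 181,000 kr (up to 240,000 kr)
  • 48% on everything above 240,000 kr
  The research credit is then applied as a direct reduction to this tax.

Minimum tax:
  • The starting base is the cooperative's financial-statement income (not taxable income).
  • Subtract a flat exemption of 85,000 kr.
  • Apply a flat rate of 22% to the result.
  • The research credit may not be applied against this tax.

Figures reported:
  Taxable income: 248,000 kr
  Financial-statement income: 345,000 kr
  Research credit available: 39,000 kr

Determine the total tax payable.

57,200 kr

Regular tax:
  21,000 kr × 14% = 2,940 kr
  38,000 kr × 28% = 10,640 kr
  181,000 kr × 42% = 76,020 kr
  8,000 kr × 48% = 3,840 kr
  → 93,440 kr
  Less research credit 39,000 kr → 54,440 kr

Minimum tax:
  Base (financial-statement income): 345,000 kr
  Less exemption 85,000 kr → base 260,000 kr
  260,000 kr × 22% = 57,200 kr

57,200 kr > 54,440 kr, so the minimum tax is the binding amount.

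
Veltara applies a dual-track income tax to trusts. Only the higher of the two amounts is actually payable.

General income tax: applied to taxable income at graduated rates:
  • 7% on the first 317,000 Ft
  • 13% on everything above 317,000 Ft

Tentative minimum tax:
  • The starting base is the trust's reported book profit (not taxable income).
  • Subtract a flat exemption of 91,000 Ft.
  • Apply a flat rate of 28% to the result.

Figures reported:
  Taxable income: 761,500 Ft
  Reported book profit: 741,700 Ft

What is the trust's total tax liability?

182,196 Ft

General income tax:
  317,000 Ft × 7% = 22,190 Ft
  444,500 Ft × 13% = 57,785 Ft
  → 79,975 Ft

Tentative minimum tax:
  Base (reported book profit): 741,700 Ft
  Less exemption 91,000 Ft → base 650,700 Ft
  650,700 Ft × 28% = 182,196 Ft

182,196 Ft > 79,975 Ft, so the tentative minimum tax is the binding amount.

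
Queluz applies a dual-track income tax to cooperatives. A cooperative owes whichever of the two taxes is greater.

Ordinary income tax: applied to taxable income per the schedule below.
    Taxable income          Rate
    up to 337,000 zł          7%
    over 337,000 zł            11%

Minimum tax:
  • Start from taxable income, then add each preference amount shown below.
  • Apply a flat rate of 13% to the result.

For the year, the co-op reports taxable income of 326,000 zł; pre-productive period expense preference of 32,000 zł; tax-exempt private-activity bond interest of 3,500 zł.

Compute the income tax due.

46,995 zł

Minimum tax:
  Adjusted income: 326,000 zł + 32,000 zł + 3,500 zł = 361,500 zł
  361,500 zł × 13% = 46,995 zł

Ordinary income tax:
  326,000 zł × 7% = 22,820 zł

46,995 zł > 22,820 zł, so the minimum tax is the binding amount.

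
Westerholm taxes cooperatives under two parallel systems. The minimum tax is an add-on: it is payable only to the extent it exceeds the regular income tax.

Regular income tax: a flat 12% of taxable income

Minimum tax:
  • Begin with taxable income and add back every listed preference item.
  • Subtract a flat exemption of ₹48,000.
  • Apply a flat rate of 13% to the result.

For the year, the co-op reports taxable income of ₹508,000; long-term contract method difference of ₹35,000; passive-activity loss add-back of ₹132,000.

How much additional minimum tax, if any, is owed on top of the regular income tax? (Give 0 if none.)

Minimum tax:
  Adjusted income: ₹508,000 + ₹35,000 + ₹132,000 = ₹675,000
  Less exemption ₹48,000 → base ₹627,000
  ₹627,000 × 13% = ₹81,510

Regular income tax:
  ₹508,000 × 12% = ₹60,960

Excess of minimum tax over regular income tax: ₹81,510 − ₹60,960 = ₹20,550.

₹20,550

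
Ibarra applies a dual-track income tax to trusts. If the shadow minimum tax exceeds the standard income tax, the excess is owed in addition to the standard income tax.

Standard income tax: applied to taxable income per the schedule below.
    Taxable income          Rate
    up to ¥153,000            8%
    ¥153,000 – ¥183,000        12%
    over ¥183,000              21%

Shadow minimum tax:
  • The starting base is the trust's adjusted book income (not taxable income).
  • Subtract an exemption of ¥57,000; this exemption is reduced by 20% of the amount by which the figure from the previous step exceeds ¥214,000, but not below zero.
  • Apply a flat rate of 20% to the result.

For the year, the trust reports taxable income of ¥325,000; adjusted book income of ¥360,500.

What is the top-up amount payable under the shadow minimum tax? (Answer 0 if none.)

Shadow minimum tax:
  Base (adjusted book income): ¥360,500
  Exemption: ¥57,000 − 20% × (¥360,500 − ¥214,000) = ¥57,000 − ¥29,300 = ¥27,700
  Base: ¥360,500 − ¥27,700 = ¥332,800
  ¥332,800 × 20% = ¥66,560

Standard income tax:
  ¥153,000 × 8% = ¥12,240
  ¥30,000 × 12% = ¥3,600
  ¥142,000 × 21% = ¥29,820
  → ¥45,660

Excess of shadow minimum tax over standard income tax: ¥66,560 − ¥45,660 = ¥20,900.

¥20,900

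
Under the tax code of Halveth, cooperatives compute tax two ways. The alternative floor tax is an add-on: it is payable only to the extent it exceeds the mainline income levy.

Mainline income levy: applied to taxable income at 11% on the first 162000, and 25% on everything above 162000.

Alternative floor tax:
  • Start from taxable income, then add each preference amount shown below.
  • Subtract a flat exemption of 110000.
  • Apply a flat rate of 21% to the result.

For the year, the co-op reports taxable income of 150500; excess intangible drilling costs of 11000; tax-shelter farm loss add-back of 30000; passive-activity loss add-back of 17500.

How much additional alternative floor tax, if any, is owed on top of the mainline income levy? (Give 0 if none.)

Mainline income levy:
  150500 × 11% = 16555

Alternative floor tax:
  Adjusted income: 150500 + 11000 + 30000 + 17500 = 209000
  Less exemption 110000 → base 99000
  99000 × 21% = 20790

Excess of alternative floor tax over mainline income levy: 20790 − 16555 = 4235.

4235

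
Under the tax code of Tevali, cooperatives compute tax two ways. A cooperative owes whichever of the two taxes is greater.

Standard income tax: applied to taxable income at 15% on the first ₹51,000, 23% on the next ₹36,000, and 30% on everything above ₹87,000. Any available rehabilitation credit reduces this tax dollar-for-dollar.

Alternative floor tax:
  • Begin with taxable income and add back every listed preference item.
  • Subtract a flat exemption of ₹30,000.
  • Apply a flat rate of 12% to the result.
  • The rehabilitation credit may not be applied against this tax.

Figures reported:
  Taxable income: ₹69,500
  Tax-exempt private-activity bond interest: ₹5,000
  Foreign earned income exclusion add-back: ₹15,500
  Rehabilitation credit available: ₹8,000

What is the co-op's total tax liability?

Standard income tax:
  ₹51,000 × 15% = ₹7,650
  ₹18,500 × 23% = ₹4,255
  → ₹11,905
  Less rehabilitation credit ₹8,000 → ₹3,905

Alternative floor tax:
  Adjusted income: ₹69,500 + ₹5,000 + ₹15,500 = ₹90,000
  Less exemption ₹30,000 → base ₹60,000
  ₹60,000 × 12% = ₹7,200

₹7,200 > ₹3,905, so the alternative floor tax is the binding amount.

₹7,200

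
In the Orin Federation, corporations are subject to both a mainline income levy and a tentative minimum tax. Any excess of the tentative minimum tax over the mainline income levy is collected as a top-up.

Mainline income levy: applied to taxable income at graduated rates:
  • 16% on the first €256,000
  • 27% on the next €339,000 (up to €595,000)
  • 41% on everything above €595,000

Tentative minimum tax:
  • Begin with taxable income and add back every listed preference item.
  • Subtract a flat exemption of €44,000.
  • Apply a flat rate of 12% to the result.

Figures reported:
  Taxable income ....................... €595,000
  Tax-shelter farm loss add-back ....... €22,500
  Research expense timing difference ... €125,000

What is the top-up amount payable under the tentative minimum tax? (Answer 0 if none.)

€0

Mainline income levy:
  €256,000 × 16% = €40,960
  €339,000 × 27% = €91,530
  → €132,490

Tentative minimum tax:
  Adjusted income: €595,000 + €22,500 + €125,000 = €742,500
  Less exemption €44,000 → base €698,500
  €698,500 × 12% = €83,820

€83,820 ≤ €132,490, so no add-on is due.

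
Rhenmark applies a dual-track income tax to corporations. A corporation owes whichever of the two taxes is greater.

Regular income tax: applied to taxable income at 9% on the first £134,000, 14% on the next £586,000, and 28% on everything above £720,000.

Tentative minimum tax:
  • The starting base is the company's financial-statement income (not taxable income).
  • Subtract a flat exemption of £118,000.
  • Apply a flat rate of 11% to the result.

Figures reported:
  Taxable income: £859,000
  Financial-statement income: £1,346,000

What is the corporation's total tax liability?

£135,080

Tentative minimum tax:
  Base (financial-statement income): £1,346,000
  Less exemption £118,000 → base £1,228,000
  £1,228,000 × 11% = £135,080

Regular income tax:
  £134,000 × 9% = £12,060
  £586,000 × 14% = £82,040
  £139,000 × 28% = £38,920
  → £133,020

£135,080 > £133,020, so the tentative minimum tax is the binding amount.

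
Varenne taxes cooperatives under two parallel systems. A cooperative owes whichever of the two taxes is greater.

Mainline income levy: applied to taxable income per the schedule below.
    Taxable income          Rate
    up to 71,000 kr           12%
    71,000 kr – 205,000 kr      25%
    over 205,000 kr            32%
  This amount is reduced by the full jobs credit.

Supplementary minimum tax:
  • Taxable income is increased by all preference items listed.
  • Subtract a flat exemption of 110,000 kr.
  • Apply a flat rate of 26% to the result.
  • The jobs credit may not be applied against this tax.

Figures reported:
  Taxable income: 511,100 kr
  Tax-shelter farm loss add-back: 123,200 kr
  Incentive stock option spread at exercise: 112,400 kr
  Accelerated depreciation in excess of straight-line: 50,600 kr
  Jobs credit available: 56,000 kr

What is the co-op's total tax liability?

178,698 kr

Supplementary minimum tax:
  Adjusted income: 511,100 kr + 123,200 kr + 112,400 kr + 50,600 kr = 797,300 kr
  Less exemption 110,000 kr → base 687,300 kr
  687,300 kr × 26% = 178,698 kr

Mainline income levy:
  71,000 kr × 12% = 8,520 kr
  134,000 kr × 25% = 33,500 kr
  306,100 kr × 32% = 97,952 kr
  → 139,972 kr
  Less jobs credit 56,000 kr → 83,972 kr

178,698 kr > 83,972 kr, so the supplementary minimum tax is the binding amount.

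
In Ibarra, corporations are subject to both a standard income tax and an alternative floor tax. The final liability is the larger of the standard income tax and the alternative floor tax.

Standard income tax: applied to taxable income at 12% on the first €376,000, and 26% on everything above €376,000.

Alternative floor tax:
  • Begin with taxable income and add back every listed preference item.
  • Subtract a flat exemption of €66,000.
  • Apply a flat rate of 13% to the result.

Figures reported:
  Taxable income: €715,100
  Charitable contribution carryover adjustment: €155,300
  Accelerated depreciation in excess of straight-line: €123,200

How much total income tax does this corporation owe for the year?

€133,286

Standard income tax:
  €376,000 × 12% = €45,120
  €339,100 × 26% = €88,166
  → €133,286

Alternative floor tax:
  Adjusted income: €715,100 + €155,300 + €123,200 = €993,600
  Less exemption €66,000 → base €927,600
  €927,600 × 13% = €120,588

€133,286 > €120,588, so the standard income tax governs.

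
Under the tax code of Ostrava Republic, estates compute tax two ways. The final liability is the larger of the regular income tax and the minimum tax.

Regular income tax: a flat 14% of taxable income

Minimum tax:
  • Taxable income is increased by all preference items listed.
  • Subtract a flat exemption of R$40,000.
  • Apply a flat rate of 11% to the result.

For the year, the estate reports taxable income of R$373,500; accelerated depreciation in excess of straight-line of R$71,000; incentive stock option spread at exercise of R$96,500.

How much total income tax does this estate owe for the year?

Minimum tax:
  Adjusted income: R$373,500 + R$71,000 + R$96,500 = R$541,000
  Less exemption R$40,000 → base R$501,000
  R$501,000 × 11% = R$55,110

Regular income tax:
  R$373,500 × 14% = R$52,290

R$55,110 > R$52,290, so the minimum tax is the binding amount.

R$55,110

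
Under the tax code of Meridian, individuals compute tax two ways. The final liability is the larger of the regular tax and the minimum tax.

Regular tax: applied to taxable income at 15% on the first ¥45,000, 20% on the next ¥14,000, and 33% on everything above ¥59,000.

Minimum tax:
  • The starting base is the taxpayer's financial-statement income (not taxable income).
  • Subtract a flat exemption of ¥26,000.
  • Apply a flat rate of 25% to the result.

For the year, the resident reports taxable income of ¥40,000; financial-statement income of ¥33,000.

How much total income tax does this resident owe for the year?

Minimum tax:
  Base (financial-statement income): ¥33,000
  Less exemption ¥26,000 → base ¥7,000
  ¥7,000 × 25% = ¥1,750

Regular tax:
  ¥40,000 × 15% = ¥6,000

¥6,000 > ¥1,750, so the regular tax governs.

¥6,000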